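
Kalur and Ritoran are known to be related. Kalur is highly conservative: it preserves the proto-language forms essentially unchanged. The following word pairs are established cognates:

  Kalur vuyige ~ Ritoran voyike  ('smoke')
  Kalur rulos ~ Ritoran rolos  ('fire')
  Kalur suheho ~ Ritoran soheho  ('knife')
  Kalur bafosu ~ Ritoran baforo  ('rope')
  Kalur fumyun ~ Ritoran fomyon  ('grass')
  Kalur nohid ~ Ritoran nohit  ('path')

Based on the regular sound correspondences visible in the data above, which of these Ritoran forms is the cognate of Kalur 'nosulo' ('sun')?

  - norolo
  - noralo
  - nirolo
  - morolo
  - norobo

bafosu ~ baforo — Kalur s corresponds to Ritoran r between vowels (before a back vowel).
vuyige ~ voyike, rulos ~ rolos — Kalur u corresponds to Ritoran o after a consonant, before a consonant other than r, m, n, p, b, f, v.
Applying these to Kalur 'nosulo':
  nosulo → norulo   (s→r between vowels (before a back vowel))
  norulo → norolo   (u→o after a consonant, before a consonant other than r, m, n, p, b, f, v)
So the Ritoran cognate is 'norolo'.

norolo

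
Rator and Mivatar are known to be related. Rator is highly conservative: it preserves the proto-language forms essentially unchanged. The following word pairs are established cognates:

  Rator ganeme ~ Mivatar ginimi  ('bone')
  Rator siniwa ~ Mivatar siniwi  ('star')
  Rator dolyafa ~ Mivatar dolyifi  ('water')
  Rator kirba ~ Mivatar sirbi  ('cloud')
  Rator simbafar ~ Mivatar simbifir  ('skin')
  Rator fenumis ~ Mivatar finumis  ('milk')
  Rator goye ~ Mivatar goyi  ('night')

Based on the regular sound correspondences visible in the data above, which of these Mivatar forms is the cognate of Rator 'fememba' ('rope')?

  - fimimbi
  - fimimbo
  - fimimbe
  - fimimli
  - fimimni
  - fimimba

ganeme ~ ginimi — Rator e corresponds to Mivatar i after a consonant, before a nasal.
siniwa ~ siniwi, dolyafa ~ dolyifi — Rator a corresponds to Mivatar i word-finally.
Applying these to Rator 'fememba':
  fememba → fimemba   (e→i after a consonant, before a nasal)
  fimemba → fimimba   (e→i after a consonant, before a nasal)
  fimimba → fimimbi   (a→i word-finally)
So the Mivatar cognate is 'fimimbi'.

fimimbi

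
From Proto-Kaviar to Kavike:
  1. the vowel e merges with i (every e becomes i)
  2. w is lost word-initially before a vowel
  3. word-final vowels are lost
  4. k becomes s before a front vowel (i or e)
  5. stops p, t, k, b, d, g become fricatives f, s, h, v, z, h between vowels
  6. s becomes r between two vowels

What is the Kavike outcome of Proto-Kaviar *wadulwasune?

Kavike: *wadulwasune
  wadulwasune → wadulwasuni   [vowel merger]
  wadulwasuni → adulwasuni   [glide loss]
  adulwasuni → adulwasun   [apocope]
  adulwasun (rule 4 does not apply)
  adulwasun → azulwasun   [intervocalic lenition]
  azulwasun → azulwarun   [rhotacism]
  giving Kavike azulwarun.

azulwarun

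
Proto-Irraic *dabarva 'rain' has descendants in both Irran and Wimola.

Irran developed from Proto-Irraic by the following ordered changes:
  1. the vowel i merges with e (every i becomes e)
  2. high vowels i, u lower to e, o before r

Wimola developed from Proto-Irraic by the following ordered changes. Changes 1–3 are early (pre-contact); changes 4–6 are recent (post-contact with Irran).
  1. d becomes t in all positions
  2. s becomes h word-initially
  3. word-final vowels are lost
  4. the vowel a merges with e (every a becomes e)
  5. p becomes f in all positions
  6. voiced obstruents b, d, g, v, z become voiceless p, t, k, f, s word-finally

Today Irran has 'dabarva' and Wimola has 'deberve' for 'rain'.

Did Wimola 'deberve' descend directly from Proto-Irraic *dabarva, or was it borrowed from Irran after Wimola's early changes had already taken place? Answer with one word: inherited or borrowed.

borrowed

If inherited, *dabarva would pass through all of Wimola's changes:
Wimola: *dabarva
  dabarva → tabarva   [unconditioned shift]
  tabarva (rule 2 does not apply)
  tabarva → tabarv   [apocope]
  tabarv → teberv   [vowel merger]
  teberv (rule 5 does not apply)
  teberv → teberf   [final devoicing]
  giving Wimola teberf.
If borrowed from Irran 'dabarva' after the early changes, it would undergo only the recent ones:
  rule 4 (vowel merger): dabarva → deberve
  rule 5 (unconditioned shift): no change (deberve)
  rule 6 (final devoicing): no change (deberve)
  ⇒ as a loan: deberve
Wimola 'deberve' matches the loan outcome 'deberve', not the inherited 'teberf' — it skipped the early Wimola changes, so it was borrowed from Irran.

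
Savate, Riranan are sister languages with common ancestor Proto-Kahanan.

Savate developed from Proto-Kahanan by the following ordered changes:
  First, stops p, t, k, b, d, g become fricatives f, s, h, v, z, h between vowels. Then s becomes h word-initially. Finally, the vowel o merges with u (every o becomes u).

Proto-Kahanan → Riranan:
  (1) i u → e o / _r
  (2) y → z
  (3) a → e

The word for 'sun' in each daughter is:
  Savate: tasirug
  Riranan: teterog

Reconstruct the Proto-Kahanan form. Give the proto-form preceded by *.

Position 4: Savate has i, Riranan has e. Savate preserves i here (none of its changes turn any other segment into i), so the proto-segment is *i.
Position 2: Savate has a, Riranan has e. Savate preserves a here (none of its changes turn any other segment into a), so the proto-segment is *a.
Continuing position by position gives *tatirog; check it forward:
Savate: *tatirog
  tatirog → tasirog   [intervocalic lenition]
  tasirog (rule 2 does not apply)
  tasirog → tasirug   [vowel merger]
  giving Savate tasirug.
Riranan: start from *tatirog.
  rule 1 (pre-rhotic lowering): tatirog → taterog
  rule 2: no change — taterog
  rule 3 (vowel merger): taterog → teterog
  ⇒ Riranan teterog
Only *tatirog yields all of Savate tasirug, Riranan teterog.

*tatirog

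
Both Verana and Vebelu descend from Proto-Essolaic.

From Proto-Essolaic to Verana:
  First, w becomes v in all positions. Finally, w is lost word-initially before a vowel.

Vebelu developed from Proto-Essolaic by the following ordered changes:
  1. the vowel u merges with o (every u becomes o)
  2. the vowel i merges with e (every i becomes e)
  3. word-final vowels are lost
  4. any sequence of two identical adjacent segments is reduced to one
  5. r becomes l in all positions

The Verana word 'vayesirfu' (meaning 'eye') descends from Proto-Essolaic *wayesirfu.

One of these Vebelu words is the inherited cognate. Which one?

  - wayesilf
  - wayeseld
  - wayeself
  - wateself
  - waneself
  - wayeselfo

wayeself

Vebelu: start from *wayesirfu.
  rule 1 (vowel merger): wayesirfu → wayesirfo
  rule 2 (vowel merger): wayesirfo → wayeserfo
  rule 3 (apocope): wayeserfo → wayeserf
  rule 4: no change — wayeserf
  rule 5 (unconditioned shift): wayeserf → wayeself
  ⇒ Vebelu wayeself
Only 'wayeself' matches the regular Vebelu development of *wayesirfu.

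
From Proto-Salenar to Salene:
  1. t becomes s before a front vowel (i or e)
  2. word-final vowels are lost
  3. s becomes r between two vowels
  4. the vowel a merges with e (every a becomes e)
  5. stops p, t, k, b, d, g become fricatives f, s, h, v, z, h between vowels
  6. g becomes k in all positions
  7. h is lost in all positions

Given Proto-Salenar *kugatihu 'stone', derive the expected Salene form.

kueri

Salene: start from *kugatihu.
  rule 1 (palatalisation): kugatihu → kugasihu
  rule 2 (apocope): kugasihu → kugasih
  rule 3 (rhotacism): kugasih → kugarih
  rule 4 (vowel merger): kugarih → kugerih
  rule 5 (intervocalic lenition): kugerih → kuherih
  rule 6: no change — kuherih
  rule 7 (h-loss): kuherih → kueri
  ⇒ Salene kueri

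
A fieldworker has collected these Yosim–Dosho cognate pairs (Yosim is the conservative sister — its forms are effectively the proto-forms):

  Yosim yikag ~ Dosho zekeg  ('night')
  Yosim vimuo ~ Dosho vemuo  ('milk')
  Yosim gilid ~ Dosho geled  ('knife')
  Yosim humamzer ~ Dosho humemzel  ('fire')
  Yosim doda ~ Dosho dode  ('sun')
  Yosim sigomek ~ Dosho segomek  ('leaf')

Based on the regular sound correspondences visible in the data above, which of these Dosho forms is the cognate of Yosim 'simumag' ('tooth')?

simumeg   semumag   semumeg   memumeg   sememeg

semumeg

vimuo ~ vemuo — Yosim i corresponds to Dosho e after a consonant, before a nasal.
yikag ~ zekeg — Yosim a corresponds to Dosho e after a consonant, before a consonant other than r, m, n, p, b, f, v.
Applying these to Yosim 'simumag':
  simumag → semumag   (i→e after a consonant, before a nasal)
  semumag → semumeg   (a→e after a consonant, before a consonant other than r, m, n, p, b, f, v)
So the Dosho cognate is 'semumeg'.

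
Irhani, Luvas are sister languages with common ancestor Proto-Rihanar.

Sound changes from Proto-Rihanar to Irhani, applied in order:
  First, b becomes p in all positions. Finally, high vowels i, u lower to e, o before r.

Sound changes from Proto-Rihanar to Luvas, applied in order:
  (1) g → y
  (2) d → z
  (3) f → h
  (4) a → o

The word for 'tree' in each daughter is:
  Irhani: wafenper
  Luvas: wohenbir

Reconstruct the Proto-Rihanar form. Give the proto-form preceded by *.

*wafenbir

Position 6: Irhani has p, Luvas has b. Luvas preserves b here (none of its changes turn any other segment into b), so the proto-segment is *b.
Position 7: Irhani has e, Luvas has i. Luvas preserves i here (none of its changes turn any other segment into i), so the proto-segment is *i.
Position 3: Irhani has f, Luvas has h. Irhani preserves f here (none of its changes turn any other segment into f), so the proto-segment is *f.
This points to *wafenbir. Verify forward in each daughter:
Irhani: start from *wafenbir.
  rule 1 (unconditioned shift): wafenbir → wafenpir
  rule 2 (pre-rhotic lowering): wafenpir → wafenper
  ⇒ Irhani wafenper
Luvas: start from *wafenbir.
  rule 1: no change — wafenbir
  rule 2: no change — wafenbir
  rule 3 (unconditioned shift): wafenbir → wahenbir
  rule 4 (vowel merger): wahenbir → wohenbir
  ⇒ Luvas wohenbir
Only *wafenbir yields all of Irhani wafenper, Luvas wohenbir.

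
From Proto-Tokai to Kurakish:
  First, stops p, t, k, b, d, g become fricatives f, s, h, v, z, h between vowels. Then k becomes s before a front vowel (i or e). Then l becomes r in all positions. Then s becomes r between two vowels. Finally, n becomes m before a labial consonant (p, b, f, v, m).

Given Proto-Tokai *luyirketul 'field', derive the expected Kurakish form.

Kurakish: *luyirketul > luyirkesul > luyirsesul > ruyirsesur > ruyirserur  (by intervocalic lenition, palatalisation, unconditioned shift, rhotacism)

ruyirserur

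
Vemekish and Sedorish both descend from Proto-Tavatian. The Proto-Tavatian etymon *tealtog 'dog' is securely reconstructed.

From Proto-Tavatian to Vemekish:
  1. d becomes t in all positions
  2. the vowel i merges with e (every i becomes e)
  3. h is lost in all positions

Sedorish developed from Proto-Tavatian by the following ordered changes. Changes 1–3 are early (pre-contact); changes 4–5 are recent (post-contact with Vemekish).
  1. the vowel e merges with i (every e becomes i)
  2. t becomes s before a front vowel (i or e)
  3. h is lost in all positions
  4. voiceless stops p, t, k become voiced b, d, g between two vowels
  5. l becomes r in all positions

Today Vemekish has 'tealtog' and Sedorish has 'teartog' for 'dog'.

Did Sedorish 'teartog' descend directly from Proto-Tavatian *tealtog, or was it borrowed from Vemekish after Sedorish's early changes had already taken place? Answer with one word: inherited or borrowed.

borrowed

If inherited, *tealtog would pass through all of Sedorish's changes:
Sedorish: *tealtog > tialtog > sialtog > siartog  (by vowel merger, palatalisation, unconditioned shift)
If borrowed from Vemekish 'tealtog' after the early changes, it would undergo only the recent ones:
  rule 4 (intervocalic voicing): no change (tealtog)
  rule 5 (unconditioned shift): tealtog → teartog
  ⇒ as a loan: teartog
Sedorish 'teartog' matches the loan outcome 'teartog', not the inherited 'siartog' — it skipped the early Sedorish changes, so it was borrowed from Vemekish.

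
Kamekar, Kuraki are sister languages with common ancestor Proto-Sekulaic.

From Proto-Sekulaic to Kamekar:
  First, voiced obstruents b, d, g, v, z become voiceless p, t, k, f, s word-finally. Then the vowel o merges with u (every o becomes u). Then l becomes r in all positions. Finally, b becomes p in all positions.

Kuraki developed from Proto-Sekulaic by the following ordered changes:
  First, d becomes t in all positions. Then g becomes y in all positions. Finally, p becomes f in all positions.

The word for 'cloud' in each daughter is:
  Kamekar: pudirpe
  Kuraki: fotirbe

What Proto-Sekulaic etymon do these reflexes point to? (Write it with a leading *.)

Position 3: Kamekar has d, Kuraki has t. Kamekar preserves d here (none of its changes turn any other segment into d), so the proto-segment is *d.
Position 6: Kamekar has p, Kuraki has b. Kuraki preserves b here (none of its changes turn any other segment into b), so the proto-segment is *b.
Position 2: Kamekar has u, Kuraki has o. Kuraki preserves o here (none of its changes turn any other segment into o), so the proto-segment is *o.
Continuing position by position gives *podirbe; check it forward:
Kamekar: *podirbe > pudirbe > pudirpe  (by vowel merger, unconditioned shift)
Kuraki: *podirbe > potirbe > fotirbe  (by unconditioned shift, unconditioned shift)
No other proto-form is consistent with every reflex, so the reconstruction is *podirbe.

*podirbe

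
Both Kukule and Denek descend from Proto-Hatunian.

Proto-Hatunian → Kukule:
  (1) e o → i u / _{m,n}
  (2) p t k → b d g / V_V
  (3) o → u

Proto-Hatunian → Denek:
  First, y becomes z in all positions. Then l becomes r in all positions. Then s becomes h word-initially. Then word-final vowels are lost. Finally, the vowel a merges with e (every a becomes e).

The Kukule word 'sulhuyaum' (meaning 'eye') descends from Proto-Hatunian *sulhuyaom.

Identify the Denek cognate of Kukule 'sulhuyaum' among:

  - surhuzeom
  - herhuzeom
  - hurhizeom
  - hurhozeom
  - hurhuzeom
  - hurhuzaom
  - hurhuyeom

hurhuzeom

Denek: *sulhuyaom
  sulhuyaom → sulhuzaom   [unconditioned shift]
  sulhuzaom → surhuzaom   [unconditioned shift]
  surhuzaom → hurhuzaom   [debuccalisation]
  hurhuzaom (rule 4 does not apply)
  hurhuzaom → hurhuzeom   [vowel merger]
  giving Denek hurhuzeom.
The other candidates each miss or misapply at least one Denek change.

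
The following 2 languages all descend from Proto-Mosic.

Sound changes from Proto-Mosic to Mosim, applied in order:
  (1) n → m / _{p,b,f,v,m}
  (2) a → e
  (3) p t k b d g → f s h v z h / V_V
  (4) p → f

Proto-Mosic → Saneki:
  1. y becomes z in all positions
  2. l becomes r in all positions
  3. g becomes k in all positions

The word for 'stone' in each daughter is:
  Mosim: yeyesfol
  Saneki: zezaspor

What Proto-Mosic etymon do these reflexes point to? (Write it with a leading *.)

Position 1: Mosim has y, Saneki has z. Mosim preserves y here (none of its changes turn any other segment into y), so the proto-segment is *y.
Position 8: Mosim has l, Saneki has r. Mosim preserves l here (none of its changes turn any other segment into l), so the proto-segment is *l.
Continuing position by position gives *yeyaspol; check it forward:
Mosim: *yeyaspol > yeyespol > yeyesfol  (by vowel merger, unconditioned shift)
Saneki: start from *yeyaspol.
  rule 1 (unconditioned shift): yeyaspol → zezaspol
  rule 2 (unconditioned shift): zezaspol → zezaspor
  rule 3: no change — zezaspor
  ⇒ Saneki zezaspor
No other proto-form is consistent with every reflex, so the reconstruction is *yeyaspol.

*yeyaspol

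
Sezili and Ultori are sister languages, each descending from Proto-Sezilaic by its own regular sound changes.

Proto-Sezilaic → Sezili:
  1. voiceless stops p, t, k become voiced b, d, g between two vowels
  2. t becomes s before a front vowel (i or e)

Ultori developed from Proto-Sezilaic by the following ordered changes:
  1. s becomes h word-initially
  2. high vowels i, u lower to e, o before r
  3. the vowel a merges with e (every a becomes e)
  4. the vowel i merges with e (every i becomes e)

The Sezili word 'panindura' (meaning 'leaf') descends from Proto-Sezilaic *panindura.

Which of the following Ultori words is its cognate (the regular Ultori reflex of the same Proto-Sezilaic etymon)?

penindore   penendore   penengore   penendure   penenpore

Ultori: *panindura > panindora > penindore > penendore  (by pre-rhotic lowering, vowel merger, vowel merger)
The other candidates each miss or misapply at least one Ultori change.

penendore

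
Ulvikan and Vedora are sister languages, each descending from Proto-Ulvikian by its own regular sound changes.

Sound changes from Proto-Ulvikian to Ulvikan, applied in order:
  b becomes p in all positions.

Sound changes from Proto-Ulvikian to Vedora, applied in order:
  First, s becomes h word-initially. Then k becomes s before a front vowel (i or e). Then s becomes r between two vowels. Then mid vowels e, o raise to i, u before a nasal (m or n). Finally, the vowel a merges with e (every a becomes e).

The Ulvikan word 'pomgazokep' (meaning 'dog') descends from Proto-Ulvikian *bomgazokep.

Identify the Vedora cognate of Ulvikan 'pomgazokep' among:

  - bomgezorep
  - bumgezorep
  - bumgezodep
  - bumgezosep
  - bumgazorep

bumgezorep

Vedora: *bomgazokep
  bomgazokep (rule 1 does not apply)
  bomgazokep → bomgazosep   [palatalisation]
  bomgazosep → bomgazorep   [rhotacism]
  bomgazorep → bumgazorep   [pre-nasal raising]
  bumgazorep → bumgezorep   [vowel merger]
  giving Vedora bumgezorep.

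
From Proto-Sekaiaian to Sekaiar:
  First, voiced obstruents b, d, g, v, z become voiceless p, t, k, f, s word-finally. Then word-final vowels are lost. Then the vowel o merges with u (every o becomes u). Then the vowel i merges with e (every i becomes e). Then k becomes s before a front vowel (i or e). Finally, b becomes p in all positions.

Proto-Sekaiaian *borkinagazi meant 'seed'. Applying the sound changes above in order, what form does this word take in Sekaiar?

pursenagaz

Sekaiar: start from *borkinagazi.
  rule 1: no change — borkinagazi
  rule 2 (apocope): borkinagazi → borkinagaz
  rule 3 (vowel merger): borkinagaz → burkinagaz
  rule 4 (vowel merger): burkinagaz → burkenagaz
  rule 5 (palatalisation): burkenagaz → bursenagaz
  rule 6 (unconditioned shift): bursenagaz → pursenagaz
  ⇒ Sekaiar pursenagaz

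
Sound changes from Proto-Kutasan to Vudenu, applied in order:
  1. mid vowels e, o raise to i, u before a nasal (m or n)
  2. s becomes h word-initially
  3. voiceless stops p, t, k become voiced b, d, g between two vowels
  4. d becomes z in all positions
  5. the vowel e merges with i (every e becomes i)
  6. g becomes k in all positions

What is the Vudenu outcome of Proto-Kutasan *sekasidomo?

Vudenu: *sekasidomo
  sekasidomo → sekasidumo   [pre-nasal raising]
  sekasidumo → hekasidumo   [debuccalisation]
  hekasidumo → hegasidumo   [intervocalic voicing]
  hegasidumo → hegasizumo   [unconditioned shift]
  hegasizumo → higasizumo   [vowel merger]
  higasizumo → hikasizumo   [unconditioned shift]
  giving Vudenu hikasizumo.

hikasizumo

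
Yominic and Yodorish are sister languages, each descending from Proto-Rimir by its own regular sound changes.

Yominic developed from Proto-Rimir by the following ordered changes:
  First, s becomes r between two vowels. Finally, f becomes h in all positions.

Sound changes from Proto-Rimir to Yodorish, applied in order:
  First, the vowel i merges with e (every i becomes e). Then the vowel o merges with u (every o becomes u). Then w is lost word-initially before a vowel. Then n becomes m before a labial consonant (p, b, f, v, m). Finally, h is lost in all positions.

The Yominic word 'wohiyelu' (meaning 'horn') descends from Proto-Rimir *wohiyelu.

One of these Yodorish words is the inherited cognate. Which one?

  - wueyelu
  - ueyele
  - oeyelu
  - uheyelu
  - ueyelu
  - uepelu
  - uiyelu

Yodorish: *wohiyelu > woheyelu > wuheyelu > uheyelu > ueyelu  (by vowel merger, vowel merger, glide loss, h-loss)
Only 'ueyelu' matches the regular Yodorish development of *wohiyelu.

ueyelu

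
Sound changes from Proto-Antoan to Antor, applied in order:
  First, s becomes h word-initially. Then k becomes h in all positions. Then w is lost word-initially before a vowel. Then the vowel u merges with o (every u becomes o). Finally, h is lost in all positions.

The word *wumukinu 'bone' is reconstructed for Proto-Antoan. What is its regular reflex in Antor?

Antor: *wumukinu
  wumukinu (rule 1 does not apply)
  wumukinu → wumuhinu   [unconditioned shift]
  wumuhinu → umuhinu   [glide loss]
  umuhinu → omohino   [vowel merger]
  omohino → omoino   [h-loss]
  giving Antor omoino.

omoino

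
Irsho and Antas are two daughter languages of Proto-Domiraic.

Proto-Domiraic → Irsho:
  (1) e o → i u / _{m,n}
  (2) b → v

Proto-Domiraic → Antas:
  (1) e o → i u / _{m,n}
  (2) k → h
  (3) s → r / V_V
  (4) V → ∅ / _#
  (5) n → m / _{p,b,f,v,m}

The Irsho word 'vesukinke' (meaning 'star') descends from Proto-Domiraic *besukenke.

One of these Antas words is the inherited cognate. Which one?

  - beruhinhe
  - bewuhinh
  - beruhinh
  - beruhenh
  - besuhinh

beruhinh

Antas: *besukenke > besukinke > besuhinhe > beruhinhe > beruhinh  (by pre-nasal raising, unconditioned shift, rhotacism, apocope)
The other candidates each miss or misapply at least one Antas change.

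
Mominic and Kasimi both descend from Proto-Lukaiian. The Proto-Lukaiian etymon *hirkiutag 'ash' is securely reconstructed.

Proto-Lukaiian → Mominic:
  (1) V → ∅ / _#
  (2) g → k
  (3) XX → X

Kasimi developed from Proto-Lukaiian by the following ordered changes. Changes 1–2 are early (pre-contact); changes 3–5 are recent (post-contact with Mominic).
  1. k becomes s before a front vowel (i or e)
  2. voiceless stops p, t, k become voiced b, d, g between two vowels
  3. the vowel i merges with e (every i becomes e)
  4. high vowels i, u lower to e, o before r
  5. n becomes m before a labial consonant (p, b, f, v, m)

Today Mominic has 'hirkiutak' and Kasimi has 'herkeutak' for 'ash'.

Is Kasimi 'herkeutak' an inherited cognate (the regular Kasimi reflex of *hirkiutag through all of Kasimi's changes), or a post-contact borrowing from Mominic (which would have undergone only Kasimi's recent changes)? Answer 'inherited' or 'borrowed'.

If inherited, *hirkiutag would pass through all of Kasimi's changes:
Kasimi: *hirkiutag
  hirkiutag → hirsiutag   [palatalisation]
  hirsiutag → hirsiudag   [intervocalic voicing]
  hirsiudag → herseudag   [vowel merger]
  herseudag (rule 4 does not apply)
  herseudag (rule 5 does not apply)
  giving Kasimi herseudag.
If borrowed from Mominic 'hirkiutak' after the early changes, it would undergo only the recent ones:
  rule 3 (vowel merger): hirkiutak → herkeutak
  rule 4 (pre-rhotic lowering): no change (herkeutak)
  rule 5 (nasal place assimilation): no change (herkeutak)
  ⇒ as a loan: herkeutak
Kasimi 'herkeutak' matches the loan outcome 'herkeutak', not the inherited 'herseudag' — it skipped the early Kasimi changes, so it was borrowed from Mominic.

borrowed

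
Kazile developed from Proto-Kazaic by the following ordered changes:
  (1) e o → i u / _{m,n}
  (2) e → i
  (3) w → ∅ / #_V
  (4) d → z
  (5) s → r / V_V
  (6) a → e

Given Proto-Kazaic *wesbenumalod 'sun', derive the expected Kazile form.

isbinumeloz

Kazile: *wesbenumalod > wesbinumalod > wisbinumalod > isbinumalod > isbinumaloz > isbinumeloz  (by pre-nasal raising, vowel merger, glide loss, unconditioned shift, vowel merger)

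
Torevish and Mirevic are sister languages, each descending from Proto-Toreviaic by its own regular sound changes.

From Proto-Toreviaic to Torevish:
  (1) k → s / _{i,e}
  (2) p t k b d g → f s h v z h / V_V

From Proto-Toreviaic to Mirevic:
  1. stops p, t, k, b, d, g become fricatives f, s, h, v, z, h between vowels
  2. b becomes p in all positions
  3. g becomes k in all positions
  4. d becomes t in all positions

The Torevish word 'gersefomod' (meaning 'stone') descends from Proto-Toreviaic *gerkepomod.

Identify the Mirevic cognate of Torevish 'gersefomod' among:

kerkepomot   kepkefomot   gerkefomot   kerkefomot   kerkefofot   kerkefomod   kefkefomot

Mirevic: *gerkepomod
  gerkepomod → gerkefomod   [intervocalic lenition]
  gerkefomod (rule 2 does not apply)
  gerkefomod → kerkefomod   [unconditioned shift]
  kerkefomod → kerkefomot   [unconditioned shift]
  giving Mirevic kerkefomot.
Only 'kerkefomot' matches the regular Mirevic development of *gerkepomod.

kerkefomot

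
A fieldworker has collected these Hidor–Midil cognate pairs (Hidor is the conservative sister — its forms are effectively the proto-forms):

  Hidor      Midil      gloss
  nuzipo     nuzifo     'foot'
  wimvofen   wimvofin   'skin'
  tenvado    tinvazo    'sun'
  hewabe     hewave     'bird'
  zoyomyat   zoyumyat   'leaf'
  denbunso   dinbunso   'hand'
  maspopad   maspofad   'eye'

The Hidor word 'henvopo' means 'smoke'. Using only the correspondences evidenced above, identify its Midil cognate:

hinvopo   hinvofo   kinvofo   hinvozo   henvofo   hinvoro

hinvofo

wimvofen ~ wimvofin, tenvado ~ tinvazo — Hidor e corresponds to Midil i after a consonant, before a nasal.
nuzipo ~ nuzifo — Hidor p corresponds to Midil f between vowels (before a back vowel).
Applying these to Hidor 'henvopo':
  henvopo → hinvopo   (e→i after a consonant, before a nasal)
  hinvopo → hinvofo   (p→f between vowels (before a back vowel))
So the Midil cognate is 'hinvofo'.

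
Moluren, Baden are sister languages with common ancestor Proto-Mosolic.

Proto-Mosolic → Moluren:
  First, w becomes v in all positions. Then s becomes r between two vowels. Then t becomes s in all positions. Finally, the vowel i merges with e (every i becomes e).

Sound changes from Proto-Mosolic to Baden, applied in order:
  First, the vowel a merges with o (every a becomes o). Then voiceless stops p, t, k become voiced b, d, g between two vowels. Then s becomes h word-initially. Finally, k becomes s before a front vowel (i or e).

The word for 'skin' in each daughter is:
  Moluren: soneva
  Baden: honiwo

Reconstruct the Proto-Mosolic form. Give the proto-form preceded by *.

Position 1: Moluren has s, Baden has h. Taking the neighbouring segments as reconstructed: Moluren s could go back to *t or *s; Baden h could go back to *s or *h — the one source consistent with every daughter is *s.
Position 5: Moluren has v, Baden has w. Baden preserves w here (none of its changes turn any other segment into w), so the proto-segment is *w.
Continuing position by position gives *soniwa; check it forward:
Moluren: start from *soniwa.
  rule 1 (unconditioned shift): soniwa → soniva
  rule 2: no change — soniva
  rule 3: no change — soniva
  rule 4 (vowel merger): soniva → soneva
  ⇒ Moluren soneva
Baden: start from *soniwa.
  rule 1 (vowel merger): soniwa → soniwo
  rule 2: no change — soniwo
  rule 3 (debuccalisation): soniwo → honiwo
  rule 4: no change — honiwo
  ⇒ Baden honiwo
No other proto-form is consistent with every reflex, so the reconstruction is *soniwa.

*soniwa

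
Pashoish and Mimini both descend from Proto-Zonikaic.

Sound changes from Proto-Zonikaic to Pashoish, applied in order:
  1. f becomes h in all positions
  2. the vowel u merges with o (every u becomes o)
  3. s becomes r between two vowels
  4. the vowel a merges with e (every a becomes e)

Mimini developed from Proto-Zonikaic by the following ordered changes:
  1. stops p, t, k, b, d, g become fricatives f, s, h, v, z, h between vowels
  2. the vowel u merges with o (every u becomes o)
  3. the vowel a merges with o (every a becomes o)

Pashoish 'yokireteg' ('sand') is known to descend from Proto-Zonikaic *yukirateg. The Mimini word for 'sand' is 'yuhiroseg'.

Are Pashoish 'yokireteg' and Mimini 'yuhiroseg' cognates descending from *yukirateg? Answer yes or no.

Derive the expected Mimini reflex of *yukirateg:
Mimini: *yukirateg > yuhiraseg > yohiraseg > yohiroseg  (by intervocalic lenition, vowel merger, vowel merger)
The regular Mimini reflex would be 'yohiroseg', but the attested form is 'yuhiroseg'. The correspondence is irregular, so they are not cognates (the Mimini form has a different source).

no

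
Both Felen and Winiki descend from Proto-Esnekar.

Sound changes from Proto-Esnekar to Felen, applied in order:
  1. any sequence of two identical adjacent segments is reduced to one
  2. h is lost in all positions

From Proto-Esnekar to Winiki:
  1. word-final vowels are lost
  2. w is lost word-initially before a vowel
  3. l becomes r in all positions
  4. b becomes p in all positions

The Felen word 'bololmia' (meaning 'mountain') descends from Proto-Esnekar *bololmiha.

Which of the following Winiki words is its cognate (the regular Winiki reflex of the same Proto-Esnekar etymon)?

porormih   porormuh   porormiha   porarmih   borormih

Winiki: *bololmiha > bololmih > borormih > porormih  (by apocope, unconditioned shift, unconditioned shift)

porormih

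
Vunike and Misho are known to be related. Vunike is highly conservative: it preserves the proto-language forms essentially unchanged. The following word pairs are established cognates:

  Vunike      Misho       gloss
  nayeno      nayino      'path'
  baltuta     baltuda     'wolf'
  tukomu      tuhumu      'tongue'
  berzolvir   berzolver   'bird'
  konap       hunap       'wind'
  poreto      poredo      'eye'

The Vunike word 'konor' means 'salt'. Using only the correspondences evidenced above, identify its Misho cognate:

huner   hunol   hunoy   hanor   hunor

hunor

konap ~ hunap — Vunike k corresponds to Misho h word-initially before a back vowel.
konap ~ hunap — Vunike o corresponds to Misho u after a consonant, before a nasal.
Applying these to Vunike 'konor':
  konor → honor   (k→h word-initially before a back vowel)
  honor → hunor   (o→u after a consonant, before a nasal)
So the Misho cognate is 'hunor'.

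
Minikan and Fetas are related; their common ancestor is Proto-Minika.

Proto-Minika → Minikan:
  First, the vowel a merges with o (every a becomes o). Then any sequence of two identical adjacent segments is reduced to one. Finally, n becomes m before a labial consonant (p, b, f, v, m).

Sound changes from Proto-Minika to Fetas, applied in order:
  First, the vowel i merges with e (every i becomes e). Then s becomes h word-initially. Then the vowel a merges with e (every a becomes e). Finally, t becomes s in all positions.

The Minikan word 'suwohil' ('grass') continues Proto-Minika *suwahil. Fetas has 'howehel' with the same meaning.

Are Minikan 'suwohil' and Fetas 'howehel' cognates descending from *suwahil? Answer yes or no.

Derive the expected Fetas reflex of *suwahil:
Fetas: *suwahil
  suwahil → suwahel   [vowel merger]
  suwahel → huwahel   [debuccalisation]
  huwahel → huwehel   [vowel merger]
  huwehel (rule 4 does not apply)
  giving Fetas huwehel.
The regular Fetas reflex would be 'huwehel', but the attested form is 'howehel'. The correspondence is irregular, so they are not cognates (the Fetas form has a different source).

no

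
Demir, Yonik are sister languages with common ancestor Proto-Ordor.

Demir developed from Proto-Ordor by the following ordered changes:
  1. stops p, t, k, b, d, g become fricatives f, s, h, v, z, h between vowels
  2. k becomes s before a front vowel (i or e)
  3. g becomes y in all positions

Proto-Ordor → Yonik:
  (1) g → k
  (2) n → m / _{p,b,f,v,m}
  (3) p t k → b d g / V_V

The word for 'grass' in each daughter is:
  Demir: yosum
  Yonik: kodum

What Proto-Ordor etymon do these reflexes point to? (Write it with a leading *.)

*gotum

Position 3: Demir has s, Yonik has d. Taking the neighbouring segments as reconstructed: Demir s could go back to *t or *s; Yonik d could go back to *t or *d — the one source consistent with every daughter is *t.
Position 1: Demir has y, Yonik has k. Taking the neighbouring segments as reconstructed: Demir y could go back to *g or *y; Yonik k could go back to *k or *g — the one source consistent with every daughter is *g.
This points to *gotum. Verify forward in each daughter:
Demir: *gotum
  gotum → gosum   [intervocalic lenition]
  gosum (rule 2 does not apply)
  gosum → yosum   [unconditioned shift]
  giving Demir yosum.
Yonik: *gotum > kotum > kodum  (by unconditioned shift, intervocalic voicing)
No other proto-form is consistent with every reflex, so the reconstruction is *gotum.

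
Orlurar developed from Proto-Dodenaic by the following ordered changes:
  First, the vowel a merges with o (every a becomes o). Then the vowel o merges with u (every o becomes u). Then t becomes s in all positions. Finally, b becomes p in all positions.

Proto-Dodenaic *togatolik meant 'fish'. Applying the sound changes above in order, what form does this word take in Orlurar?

sugusulik

Orlurar: start from *togatolik.
  rule 1 (vowel merger): togatolik → togotolik
  rule 2 (vowel merger): togotolik → tugutulik
  rule 3 (unconditioned shift): tugutulik → sugusulik
  rule 4: no change — sugusulik
  ⇒ Orlurar sugusulik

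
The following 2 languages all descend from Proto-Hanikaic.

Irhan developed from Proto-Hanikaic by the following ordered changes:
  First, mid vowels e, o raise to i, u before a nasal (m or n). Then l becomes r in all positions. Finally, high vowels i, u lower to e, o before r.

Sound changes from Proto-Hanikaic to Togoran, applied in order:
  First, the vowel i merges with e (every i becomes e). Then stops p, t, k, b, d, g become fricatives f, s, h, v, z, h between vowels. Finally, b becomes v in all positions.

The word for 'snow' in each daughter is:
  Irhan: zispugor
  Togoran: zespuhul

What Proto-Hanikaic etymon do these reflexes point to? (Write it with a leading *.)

Position 8: Irhan has r, Togoran has l. Togoran preserves l here (none of its changes turn any other segment into l), so the proto-segment is *l.
Position 6: Irhan has g, Togoran has h. Irhan preserves g here (none of its changes turn any other segment into g), so the proto-segment is *g.
Position 7: Irhan has o, Togoran has u. Togoran preserves u here (none of its changes turn any other segment into u), so the proto-segment is *u.
Continuing position by position gives *zispugul; check it forward:
Irhan: *zispugul
  zispugul (rule 1 does not apply)
  zispugul → zispugur   [unconditioned shift]
  zispugur → zispugor   [pre-rhotic lowering]
  giving Irhan zispugor.
Togoran: *zispugul
  zispugul → zespugul   [vowel merger]
  zespugul → zespuhul   [intervocalic lenition]
  zespuhul (rule 3 does not apply)
  giving Togoran zespuhul.
*zispugul is the unique common source.

*zispugul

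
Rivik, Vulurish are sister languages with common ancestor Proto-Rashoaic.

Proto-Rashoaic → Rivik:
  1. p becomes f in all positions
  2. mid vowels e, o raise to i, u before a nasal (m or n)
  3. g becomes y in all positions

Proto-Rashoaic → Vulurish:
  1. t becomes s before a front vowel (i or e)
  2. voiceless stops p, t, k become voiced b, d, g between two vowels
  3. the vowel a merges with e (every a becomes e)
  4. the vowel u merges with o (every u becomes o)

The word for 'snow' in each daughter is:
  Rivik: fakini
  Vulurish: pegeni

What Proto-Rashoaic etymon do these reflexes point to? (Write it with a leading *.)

Position 3: Rivik has k, Vulurish has g. Rivik preserves k here (none of its changes turn any other segment into k), so the proto-segment is *k.
Position 2: Rivik has a, Vulurish has e. Rivik preserves a here (none of its changes turn any other segment into a), so the proto-segment is *a.
Position 4: Rivik has i, Vulurish has e. Taking the neighbouring segments as reconstructed: Rivik i could go back to *e or *i; Vulurish e could go back to *a or *e — the one source consistent with every daughter is *e.
Continuing position by position gives *pakeni; check it forward:
Rivik: *pakeni
  pakeni → fakeni   [unconditioned shift]
  fakeni → fakini   [pre-nasal raising]
  fakini (rule 3 does not apply)
  giving Rivik fakini.
Vulurish: start from *pakeni.
  rule 1: no change — pakeni
  rule 2 (intervocalic voicing): pakeni → pageni
  rule 3 (vowel merger): pageni → pegeni
  rule 4: no change — pegeni
  ⇒ Vulurish pegeni
*pakeni is the unique common source.

*pakeni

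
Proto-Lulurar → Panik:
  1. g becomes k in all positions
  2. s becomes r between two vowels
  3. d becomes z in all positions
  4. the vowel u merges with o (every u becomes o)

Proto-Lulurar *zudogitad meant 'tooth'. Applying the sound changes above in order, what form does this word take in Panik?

zozokitaz

Panik: *zudogitad
  zudogitad → zudokitad   [unconditioned shift]
  zudokitad (rule 2 does not apply)
  zudokitad → zuzokitaz   [unconditioned shift]
  zuzokitaz → zozokitaz   [vowel merger]
  giving Panik zozokitaz.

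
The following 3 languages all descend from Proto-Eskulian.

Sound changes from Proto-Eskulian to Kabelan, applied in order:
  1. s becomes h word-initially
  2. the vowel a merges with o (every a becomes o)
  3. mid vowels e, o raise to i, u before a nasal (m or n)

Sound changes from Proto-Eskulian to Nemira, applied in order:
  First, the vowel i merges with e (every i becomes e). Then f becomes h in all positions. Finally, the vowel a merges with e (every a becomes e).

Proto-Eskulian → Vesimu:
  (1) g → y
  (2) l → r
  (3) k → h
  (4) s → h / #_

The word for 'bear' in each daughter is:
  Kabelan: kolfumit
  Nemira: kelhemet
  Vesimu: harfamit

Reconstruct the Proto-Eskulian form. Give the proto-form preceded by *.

*kalfamit

Position 2: Kabelan has o, Nemira has e, Vesimu has a. Vesimu preserves a here (none of its changes turn any other segment into a), so the proto-segment is *a.
Position 3: Kabelan has l, Nemira has l, Vesimu has r. Kabelan preserves l here (none of its changes turn any other segment into l), so the proto-segment is *l.
Continuing position by position gives *kalfamit; check it forward:
Kabelan: *kalfamit
  kalfamit (rule 1 does not apply)
  kalfamit → kolfomit   [vowel merger]
  kolfomit → kolfumit   [pre-nasal raising]
  giving Kabelan kolfumit.
Nemira: start from *kalfamit.
  rule 1 (vowel merger): kalfamit → kalfamet
  rule 2 (unconditioned shift): kalfamet → kalhamet
  rule 3 (vowel merger): kalhamet → kelhemet
  ⇒ Nemira kelhemet
Vesimu: *kalfamit > karfamit > harfamit  (by unconditioned shift, unconditioned shift)
No other proto-form is consistent with every reflex, so the reconstruction is *kalfamit.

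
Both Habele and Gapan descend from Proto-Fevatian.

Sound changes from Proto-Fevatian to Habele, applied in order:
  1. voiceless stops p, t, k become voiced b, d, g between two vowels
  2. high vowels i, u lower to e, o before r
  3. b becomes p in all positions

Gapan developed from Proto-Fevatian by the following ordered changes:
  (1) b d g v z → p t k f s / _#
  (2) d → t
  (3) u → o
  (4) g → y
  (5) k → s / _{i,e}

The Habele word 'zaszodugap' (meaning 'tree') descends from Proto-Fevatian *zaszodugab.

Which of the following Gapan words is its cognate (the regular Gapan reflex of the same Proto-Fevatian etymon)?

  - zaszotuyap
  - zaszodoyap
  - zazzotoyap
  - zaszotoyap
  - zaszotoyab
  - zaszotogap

Gapan: *zaszodugab > zaszodugap > zaszotugap > zaszotogap > zaszotoyap  (by final devoicing, unconditioned shift, vowel merger, unconditioned shift)
Only 'zaszotoyap' matches the regular Gapan development of *zaszodugab.

zaszotoyap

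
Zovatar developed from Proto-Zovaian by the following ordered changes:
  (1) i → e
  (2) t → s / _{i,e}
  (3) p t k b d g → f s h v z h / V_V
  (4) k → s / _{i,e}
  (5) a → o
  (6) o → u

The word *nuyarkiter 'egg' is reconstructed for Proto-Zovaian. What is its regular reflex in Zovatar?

nuyurseser

Zovatar: start from *nuyarkiter.
  rule 1 (vowel merger): nuyarkiter → nuyarketer
  rule 2 (palatalisation): nuyarketer → nuyarkeser
  rule 3: no change — nuyarkeser
  rule 4 (palatalisation): nuyarkeser → nuyarseser
  rule 5 (vowel merger): nuyarseser → nuyorseser
  rule 6 (vowel merger): nuyorseser → nuyurseser
  ⇒ Zovatar nuyurseser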